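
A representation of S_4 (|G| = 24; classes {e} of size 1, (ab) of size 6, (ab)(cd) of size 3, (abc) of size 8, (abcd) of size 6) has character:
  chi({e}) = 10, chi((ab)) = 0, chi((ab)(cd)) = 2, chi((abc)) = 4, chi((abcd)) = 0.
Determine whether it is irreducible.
Not irreducible (reducible): <chi, chi> = 10 > 1.

<chi, chi> = (1/|G|) sum_C |C| * |chi(C)|^2 = (1/24)[1*|10|^2 + 6*|0|^2 + 3*|2|^2 + 8*|4|^2 + 6*|0|^2]
  = (1/24)[(100) + (0) + (12) + (128) + (0)] = 240/24 = 10.
A character is irreducible iff <chi, chi> = 1, so this representation is reducible.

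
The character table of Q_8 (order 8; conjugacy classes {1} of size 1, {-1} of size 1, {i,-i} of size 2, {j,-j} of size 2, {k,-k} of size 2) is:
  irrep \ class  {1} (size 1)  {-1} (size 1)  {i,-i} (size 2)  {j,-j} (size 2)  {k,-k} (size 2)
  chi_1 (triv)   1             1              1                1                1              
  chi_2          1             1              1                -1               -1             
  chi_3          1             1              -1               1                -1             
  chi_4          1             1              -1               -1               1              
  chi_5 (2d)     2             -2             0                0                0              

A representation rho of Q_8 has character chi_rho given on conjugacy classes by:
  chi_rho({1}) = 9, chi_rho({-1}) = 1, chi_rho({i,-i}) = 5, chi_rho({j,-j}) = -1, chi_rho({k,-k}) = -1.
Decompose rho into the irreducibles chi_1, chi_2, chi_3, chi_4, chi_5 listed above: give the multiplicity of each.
Multiplicities: chi_1: 2, chi_2: 3, chi_3: 0, chi_4: 0, chi_5: 2.

Explanation: Use <chi_rho, chi> = (1/|G|) sum_C |C| * chi_rho(C) * conj(chi(C)) with |G| = 8 for each irreducible chi in the table:
  <chi_rho, chi_1> = (1/8)[1*(9)*conj(1) + 1*(1)*conj(1) + 2*(5)*conj(1) + 2*(-1)*conj(1) + 2*(-1)*conj(1)]
      = (1/8)[(9) + (1) + (10) + (-2) + (-2)] = 16/8 = 2
  <chi_rho, chi_2> = (1/8)[1*(9)*conj(1) + 1*(1)*conj(1) + 2*(5)*conj(1) + 2*(-1)*conj(-1) + 2*(-1)*conj(-1)]
      = (1/8)[(9) + (1) + (10) + (2) + (2)] = 24/8 = 3
  <chi_rho, chi_3> = (1/8)[1*(9)*conj(1) + 1*(1)*conj(1) + 2*(5)*conj(-1) + 2*(-1)*conj(1) + 2*(-1)*conj(-1)]
      = (1/8)[(9) + (1) + (-10) + (-2) + (2)] = 0/8 = 0
  <chi_rho, chi_4> = (1/8)[1*(9)*conj(1) + 1*(1)*conj(1) + 2*(5)*conj(-1) + 2*(-1)*conj(-1) + 2*(-1)*conj(1)]
      = (1/8)[(9) + (1) + (-10) + (2) + (-2)] = 0/8 = 0
  <chi_rho, chi_5> = (1/8)[1*(9)*conj(2) + 1*(1)*conj(-2) + 2*(5)*conj(0) + 2*(-1)*conj(0) + 2*(-1)*conj(0)]
      = (1/8)[(18) + (-2) + (0) + (0) + (0)] = 16/8 = 2
Dimension check: dim(rho) = sum (mult * dim) = 2*1 + 3*1 + 0*1 + 0*1 + 2*2 = 9 = chi_rho(e) = 9.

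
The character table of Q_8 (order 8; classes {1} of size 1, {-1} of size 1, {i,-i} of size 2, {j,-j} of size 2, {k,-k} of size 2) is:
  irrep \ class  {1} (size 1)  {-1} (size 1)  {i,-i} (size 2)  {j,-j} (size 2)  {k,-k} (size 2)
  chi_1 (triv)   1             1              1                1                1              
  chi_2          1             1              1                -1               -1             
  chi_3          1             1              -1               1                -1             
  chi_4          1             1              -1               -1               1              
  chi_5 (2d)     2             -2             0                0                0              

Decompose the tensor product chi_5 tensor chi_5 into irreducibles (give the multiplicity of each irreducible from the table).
chi_5 tensor chi_5 = chi_1 + chi_2 + chi_3 + chi_4 (all other irreducibles have multiplicity 0).

Reasoning: The character of a tensor product is the pointwise product (chi_5 * chi_5)(C) = chi_5(C) * chi_5(C):
  {1}: (2)*(2), {-1}: (-2)*(-2), {i,-i}: (0)*(0), {j,-j}: (0)*(0), {k,-k}: (0)*(0)
so (chi_5 * chi_5) takes values
  {1} -> 4, {-1} -> 4, {i,-i} -> 0, {j,-j} -> 0, {k,-k} -> 0.
Now take the inner product of this character with each irreducible chi from the table, <chi_5*chi_5, chi> = (1/8) sum_C |C| (chi_5*chi_5)(C) conj(chi(C)):
  <chi_5*chi_5, chi_1> = (1/8)[1*(4)*conj(1) + 1*(4)*conj(1) + 2*(0)*conj(1) + 2*(0)*conj(1) + 2*(0)*conj(1)]
      = (1/8)[(4) + (4) + (0) + (0) + (0)] = 8/8 = 1
  <chi_5*chi_5, chi_2> = (1/8)[1*(4)*conj(1) + 1*(4)*conj(1) + 2*(0)*conj(1) + 2*(0)*conj(-1) + 2*(0)*conj(-1)]
      = (1/8)[(4) + (4) + (0) + (0) + (0)] = 8/8 = 1
  <chi_5*chi_5, chi_3> = (1/8)[1*(4)*conj(1) + 1*(4)*conj(1) + 2*(0)*conj(-1) + 2*(0)*conj(1) + 2*(0)*conj(-1)]
      = (1/8)[(4) + (4) + (0) + (0) + (0)] = 8/8 = 1
  <chi_5*chi_5, chi_4> = (1/8)[1*(4)*conj(1) + 1*(4)*conj(1) + 2*(0)*conj(-1) + 2*(0)*conj(-1) + 2*(0)*conj(1)]
      = (1/8)[(4) + (4) + (0) + (0) + (0)] = 8/8 = 1
  <chi_5*chi_5, chi_5> = (1/8)[1*(4)*conj(2) + 1*(4)*conj(-2) + 2*(0)*conj(0) + 2*(0)*conj(0) + 2*(0)*conj(0)]
      = (1/8)[(8) + (-8) + (0) + (0) + (0)] = 0/8 = 0
Hence the multiplicities are chi_1: 1, chi_2: 1, chi_3: 1, chi_4: 1. Dimension check: dim(chi_5)*dim(chi_5) = 2*2 = 4 and sum (mult * dim) = 1*1 + 1*1 + 1*1 + 1*1 = 4.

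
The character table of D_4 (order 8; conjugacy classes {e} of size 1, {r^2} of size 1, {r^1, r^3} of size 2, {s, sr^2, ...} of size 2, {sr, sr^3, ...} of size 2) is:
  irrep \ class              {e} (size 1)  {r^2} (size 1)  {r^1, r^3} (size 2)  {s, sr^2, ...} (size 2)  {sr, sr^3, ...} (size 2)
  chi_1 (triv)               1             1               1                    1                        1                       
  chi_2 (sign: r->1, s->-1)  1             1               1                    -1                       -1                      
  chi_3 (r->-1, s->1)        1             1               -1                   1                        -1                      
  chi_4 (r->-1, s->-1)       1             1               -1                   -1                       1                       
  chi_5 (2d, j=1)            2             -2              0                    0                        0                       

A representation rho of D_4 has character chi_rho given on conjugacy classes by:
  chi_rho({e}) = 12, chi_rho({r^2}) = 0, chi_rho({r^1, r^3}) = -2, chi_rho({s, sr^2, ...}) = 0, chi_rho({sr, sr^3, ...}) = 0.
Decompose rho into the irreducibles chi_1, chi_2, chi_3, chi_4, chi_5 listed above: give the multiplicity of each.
Multiplicities: chi_1: 1, chi_2: 1, chi_3: 2, chi_4: 2, chi_5: 3.

Why: Use <chi_rho, chi> = (1/|G|) sum_C |C| * chi_rho(C) * conj(chi(C)) with |G| = 8 for each irreducible chi in the table:
  <chi_rho, chi_1> = (1/8)[1*(12)*conj(1) + 1*(0)*conj(1) + 2*(-2)*conj(1) + 2*(0)*conj(1) + 2*(0)*conj(1)]
      = (1/8)[(12) + (0) + (-4) + (0) + (0)] = 8/8 = 1
  <chi_rho, chi_2> = (1/8)[1*(12)*conj(1) + 1*(0)*conj(1) + 2*(-2)*conj(1) + 2*(0)*conj(-1) + 2*(0)*conj(-1)]
      = (1/8)[(12) + (0) + (-4) + (0) + (0)] = 8/8 = 1
  <chi_rho, chi_3> = (1/8)[1*(12)*conj(1) + 1*(0)*conj(1) + 2*(-2)*conj(-1) + 2*(0)*conj(1) + 2*(0)*conj(-1)]
      = (1/8)[(12) + (0) + (4) + (0) + (0)] = 16/8 = 2
  <chi_rho, chi_4> = (1/8)[1*(12)*conj(1) + 1*(0)*conj(1) + 2*(-2)*conj(-1) + 2*(0)*conj(-1) + 2*(0)*conj(1)]
      = (1/8)[(12) + (0) + (4) + (0) + (0)] = 16/8 = 2
  <chi_rho, chi_5> = (1/8)[1*(12)*conj(2) + 1*(0)*conj(-2) + 2*(-2)*conj(0) + 2*(0)*conj(0) + 2*(0)*conj(0)]
      = (1/8)[(24) + (0) + (0) + (0) + (0)] = 24/8 = 3
Dimension check: dim(rho) = sum (mult * dim) = 1*1 + 1*1 + 2*1 + 2*1 + 3*2 = 12 = chi_rho(e) = 12.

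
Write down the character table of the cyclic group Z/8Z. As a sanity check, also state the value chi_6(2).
Character table of Z/8Z (irreps indexed chi_0,...,chi_7 with chi_k(m) = zeta_8^(k*m), zeta_8 = exp(2*pi*i/8)):
  irrep \ class  {0} (size 1)  {1} (size 1)    {2} (size 1)  {3} (size 1)    {4} (size 1)  {5} (size 1)    {6} (size 1)  {7} (size 1)  
  chi_0          1             1               1             1               1             1               1             1             
  chi_1          1             exp(I*pi/4)     I             exp(3*I*pi/4)   -1            exp(-3*I*pi/4)  -I            exp(-I*pi/4)  
  chi_2          1             I               -1            -I              1             I               -1            -I            
  chi_3          1             exp(3*I*pi/4)   -I            exp(I*pi/4)     -1            exp(-I*pi/4)    I             exp(-3*I*pi/4)
  chi_4          1             -1              1             -1              1             -1              1             -1            
  chi_5          1             exp(-3*I*pi/4)  I             exp(-I*pi/4)    -1            exp(I*pi/4)     -I            exp(3*I*pi/4) 
  chi_6          1             -I              -1            I               1             -I              -1            I             
  chi_7          1             exp(-I*pi/4)    -I            exp(-3*I*pi/4)  -1            exp(3*I*pi/4)   I             exp(I*pi/4)   

Spot check: chi_6(2) = zeta_8^(6*2) = zeta_8^12 = -1.

Justification: Z/8Z is abelian, so all 8 irreducible complex representations are 1-dimensional. They are given by chi_k(m) = zeta_8^(k*m) for k = 0,...,7. Row orthogonality: sum_m chi_k(m) conj(chi_l(m)) = 8 * [k = l].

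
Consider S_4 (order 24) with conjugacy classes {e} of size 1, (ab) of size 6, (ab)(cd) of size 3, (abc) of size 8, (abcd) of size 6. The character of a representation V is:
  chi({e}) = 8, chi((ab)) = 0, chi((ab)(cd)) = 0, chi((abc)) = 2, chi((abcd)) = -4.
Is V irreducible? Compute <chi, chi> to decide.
Not irreducible (reducible): <chi, chi> = 8 > 1.

Proof sketch: <chi, chi> = (1/|G|) sum_C |C| * |chi(C)|^2 = (1/24)[1*|8|^2 + 6*|0|^2 + 3*|0|^2 + 8*|2|^2 + 6*|-4|^2]
  = (1/24)[(64) + (0) + (0) + (32) + (96)] = 192/24 = 8.
A character is irreducible iff <chi, chi> = 1, so this representation is reducible.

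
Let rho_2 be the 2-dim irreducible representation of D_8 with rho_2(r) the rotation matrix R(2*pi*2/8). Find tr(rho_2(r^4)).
chi_{rho_2}(r^4) = 2*cos(2*pi*2*4/8) = 2

Justification: rho_2(r^4) is rotation by angle 2*pi*2*4/8, whose trace is 2*cos(2*pi*2*4/8) = 2.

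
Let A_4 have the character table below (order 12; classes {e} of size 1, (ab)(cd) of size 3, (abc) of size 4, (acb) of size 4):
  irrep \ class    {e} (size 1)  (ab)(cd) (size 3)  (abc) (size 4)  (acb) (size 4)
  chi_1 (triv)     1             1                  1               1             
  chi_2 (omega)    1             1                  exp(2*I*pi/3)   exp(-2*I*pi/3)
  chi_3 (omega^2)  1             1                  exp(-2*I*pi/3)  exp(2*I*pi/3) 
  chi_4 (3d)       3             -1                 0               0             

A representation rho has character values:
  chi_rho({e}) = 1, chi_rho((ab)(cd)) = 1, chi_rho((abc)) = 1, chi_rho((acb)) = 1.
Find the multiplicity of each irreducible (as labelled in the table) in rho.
Multiplicities: chi_1: 1, chi_2: 0, chi_3: 0, chi_4: 0.

Explanation: Use <chi_rho, chi> = (1/|G|) sum_C |C| * chi_rho(C) * conj(chi(C)) with |G| = 12 for each irreducible chi in the table:
  <chi_rho, chi_1> = (1/12)[1*(1)*conj(1) + 3*(1)*conj(1) + 4*(1)*conj(1) + 4*(1)*conj(1)]
      = (1/12)[(1) + (3) + (4) + (4)] = 12/12 = 1
  <chi_rho, chi_2> = (1/12)[1*(1)*conj(1) + 3*(1)*conj(1) + 4*(1)*conj(exp(2*I*pi/3)) + 4*(1)*conj(exp(-2*I*pi/3))]
      = (1/12)[(1) + (3) + (4*exp(-2*I*pi/3)) + (4*exp(2*I*pi/3))] = 0/12 = 0
  <chi_rho, chi_3> = (1/12)[1*(1)*conj(1) + 3*(1)*conj(1) + 4*(1)*conj(exp(-2*I*pi/3)) + 4*(1)*conj(exp(2*I*pi/3))]
      = (1/12)[(1) + (3) + (4*exp(2*I*pi/3)) + (4*exp(-2*I*pi/3))] = 0/12 = 0
  <chi_rho, chi_4> = (1/12)[1*(1)*conj(3) + 3*(1)*conj(-1) + 4*(1)*conj(0) + 4*(1)*conj(0)]
      = (1/12)[(3) + (-3) + (0) + (0)] = 0/12 = 0
(Exp terms are combined using exp(i*s)*conj(exp(i*t)) = exp(i*(s-t)), and sums of them are collapsed using the identity that for every m > 1 the m distinct m-th roots of unity sum to 0, e.g. 1 + exp(2*I*pi/3) + exp(-2*I*pi/3) = 0.)
Dimension check: dim(rho) = sum (mult * dim) = 1*1 + 0*1 + 0*1 + 0*3 = 1 = chi_rho(e) = 1.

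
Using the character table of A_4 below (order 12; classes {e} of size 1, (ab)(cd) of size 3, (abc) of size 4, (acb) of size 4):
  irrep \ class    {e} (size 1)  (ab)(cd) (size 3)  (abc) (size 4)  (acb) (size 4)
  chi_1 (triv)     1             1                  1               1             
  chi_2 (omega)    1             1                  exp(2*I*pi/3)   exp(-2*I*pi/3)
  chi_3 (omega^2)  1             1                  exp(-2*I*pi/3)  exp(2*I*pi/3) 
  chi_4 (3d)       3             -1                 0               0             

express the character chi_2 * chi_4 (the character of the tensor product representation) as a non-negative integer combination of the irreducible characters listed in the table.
chi_2 tensor chi_4 = chi_4 (all other irreducibles have multiplicity 0).

Explanation: The character of a tensor product is the pointwise product (chi_2 * chi_4)(C) = chi_2(C) * chi_4(C):
  {e}: (1)*(3), (ab)(cd): (1)*(-1), (abc): (exp(2*I*pi/3))*(0), (acb): (exp(-2*I*pi/3))*(0)
so (chi_2 * chi_4) takes values
  {e} -> 3, (ab)(cd) -> -1, (abc) -> 0, (acb) -> 0.
Now take the inner product of this character with each irreducible chi from the table, <chi_2*chi_4, chi> = (1/12) sum_C |C| (chi_2*chi_4)(C) conj(chi(C)):
  <chi_2*chi_4, chi_1> = (1/12)[1*(3)*conj(1) + 3*(-1)*conj(1) + 4*(0)*conj(1) + 4*(0)*conj(1)]
      = (1/12)[(3) + (-3) + (0) + (0)] = 0/12 = 0
  <chi_2*chi_4, chi_2> = (1/12)[1*(3)*conj(1) + 3*(-1)*conj(1) + 4*(0)*conj(exp(2*I*pi/3)) + 4*(0)*conj(exp(-2*I*pi/3))]
      = (1/12)[(3) + (-3) + (0) + (0)] = 0/12 = 0
  <chi_2*chi_4, chi_3> = (1/12)[1*(3)*conj(1) + 3*(-1)*conj(1) + 4*(0)*conj(exp(-2*I*pi/3)) + 4*(0)*conj(exp(2*I*pi/3))]
      = (1/12)[(3) + (-3) + (0) + (0)] = 0/12 = 0
  <chi_2*chi_4, chi_4> = (1/12)[1*(3)*conj(3) + 3*(-1)*conj(-1) + 4*(0)*conj(0) + 4*(0)*conj(0)]
      = (1/12)[(9) + (3) + (0) + (0)] = 12/12 = 1
(Exp terms are combined using exp(i*s)*conj(exp(i*t)) = exp(i*(s-t)), and sums of them are collapsed using the identity that for every m > 1 the m distinct m-th roots of unity sum to 0, e.g. 1 + exp(2*I*pi/3) + exp(-2*I*pi/3) = 0.)
Hence the multiplicities are chi_4: 1. Dimension check: dim(chi_2)*dim(chi_4) = 1*3 = 3 and sum (mult * dim) = 1*3 = 3.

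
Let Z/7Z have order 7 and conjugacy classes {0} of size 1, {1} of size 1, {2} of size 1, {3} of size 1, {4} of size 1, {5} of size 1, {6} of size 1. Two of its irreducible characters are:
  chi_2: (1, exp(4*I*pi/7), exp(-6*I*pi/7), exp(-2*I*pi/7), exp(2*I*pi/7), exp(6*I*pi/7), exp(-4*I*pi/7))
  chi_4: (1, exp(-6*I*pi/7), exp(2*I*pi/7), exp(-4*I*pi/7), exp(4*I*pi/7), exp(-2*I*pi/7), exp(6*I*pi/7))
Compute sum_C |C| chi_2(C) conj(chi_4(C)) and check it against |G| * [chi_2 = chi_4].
Sum = 0; so <chi_2, chi_4> = 0 (distinct irreducibles are orthogonal).

Details: Compute term by term over conjugacy classes (|C| * chi_2(C) * conj(chi_4(C))):
  1*(1)*conj(1) + 1*(exp(4*I*pi/7))*conj(exp(-6*I*pi/7)) + 1*(exp(-6*I*pi/7))*conj(exp(2*I*pi/7)) + 1*(exp(-2*I*pi/7))*conj(exp(-4*I*pi/7)) + 1*(exp(2*I*pi/7))*conj(exp(4*I*pi/7)) + 1*(exp(6*I*pi/7))*conj(exp(-2*I*pi/7)) + 1*(exp(-4*I*pi/7))*conj(exp(6*I*pi/7))
  = (1) + (exp(-4*I*pi/7)) + (exp(6*I*pi/7)) + (exp(2*I*pi/7)) + (exp(-2*I*pi/7)) + (exp(-6*I*pi/7)) + (exp(4*I*pi/7))
  = 0.
(Exp terms are combined using exp(i*s)*conj(exp(i*t)) = exp(i*(s-t)), and sums of them are collapsed using the identity that for every m > 1 the m distinct m-th roots of unity sum to 0, e.g. 1 + exp(2*I*pi/3) + exp(-2*I*pi/3) = 0.)
Dividing by |G| = 7 gives 0/7 = 0, matching the row-orthogonality relation <chi_2, chi_4> = [chi_2 = chi_4].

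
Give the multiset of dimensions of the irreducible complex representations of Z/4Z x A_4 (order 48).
Dimensions: 1, 1, 1, 1, 1, 1, 1, 1, 1, 1, 1, 1, 3, 3, 3, 3

Details: There are 16 irreducibles (= number of conjugacy classes). Their dimensions d_i satisfy sum d_i^2 = |G| = 48: 1 + 1 + 1 + 1 + 1 + 1 + 1 + 1 + 1 + 1 + 1 + 1 + 9 + 9 + 9 + 9 = 48. (For the product with Z/4Z: each of the 4 1-dim characters of Z/4Z tensors with each irrep of A_4, giving 4 copies of each A_4-dimension.)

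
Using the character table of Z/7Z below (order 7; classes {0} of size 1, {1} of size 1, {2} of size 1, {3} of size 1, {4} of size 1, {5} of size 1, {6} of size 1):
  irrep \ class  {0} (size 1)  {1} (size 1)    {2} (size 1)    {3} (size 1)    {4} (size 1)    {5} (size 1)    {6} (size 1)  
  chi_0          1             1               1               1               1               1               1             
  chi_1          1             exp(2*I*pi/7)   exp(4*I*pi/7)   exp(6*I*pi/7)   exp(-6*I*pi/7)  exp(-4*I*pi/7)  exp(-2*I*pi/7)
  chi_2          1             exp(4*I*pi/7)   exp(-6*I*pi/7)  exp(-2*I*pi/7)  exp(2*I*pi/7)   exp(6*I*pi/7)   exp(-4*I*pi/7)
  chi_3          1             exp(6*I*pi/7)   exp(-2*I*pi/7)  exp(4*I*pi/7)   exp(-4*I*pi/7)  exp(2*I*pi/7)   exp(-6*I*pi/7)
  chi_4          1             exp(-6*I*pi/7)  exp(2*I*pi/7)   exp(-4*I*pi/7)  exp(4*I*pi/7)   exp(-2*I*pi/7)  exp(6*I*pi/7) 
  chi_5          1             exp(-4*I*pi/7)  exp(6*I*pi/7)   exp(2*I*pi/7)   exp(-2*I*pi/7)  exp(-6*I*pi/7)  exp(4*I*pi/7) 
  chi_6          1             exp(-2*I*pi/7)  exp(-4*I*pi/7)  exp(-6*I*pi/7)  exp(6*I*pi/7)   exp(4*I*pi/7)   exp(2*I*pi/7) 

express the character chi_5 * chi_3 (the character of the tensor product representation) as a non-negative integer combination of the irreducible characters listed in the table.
chi_5 tensor chi_3 = chi_1 (all other irreducibles have multiplicity 0).

Derivation: The character of a tensor product is the pointwise product (chi_5 * chi_3)(C) = chi_5(C) * chi_3(C):
  {0}: (1)*(1), {1}: (exp(-4*I*pi/7))*(exp(6*I*pi/7)), {2}: (exp(6*I*pi/7))*(exp(-2*I*pi/7)), {3}: (exp(2*I*pi/7))*(exp(4*I*pi/7)), {4}: (exp(-2*I*pi/7))*(exp(-4*I*pi/7)), {5}: (exp(-6*I*pi/7))*(exp(2*I*pi/7)), {6}: (exp(4*I*pi/7))*(exp(-6*I*pi/7))
so (chi_5 * chi_3) takes values
  {0} -> 1, {1} -> exp(2*I*pi/7), {2} -> exp(4*I*pi/7), {3} -> exp(6*I*pi/7), {4} -> exp(-6*I*pi/7), {5} -> exp(-4*I*pi/7), {6} -> exp(-2*I*pi/7).
Now take the inner product of this character with each irreducible chi from the table, <chi_5*chi_3, chi> = (1/7) sum_C |C| (chi_5*chi_3)(C) conj(chi(C)):
  <chi_5*chi_3, chi_0> = (1/7)[1*(1)*conj(1) + 1*(exp(2*I*pi/7))*conj(1) + 1*(exp(4*I*pi/7))*conj(1) + 1*(exp(6*I*pi/7))*conj(1) + 1*(exp(-6*I*pi/7))*conj(1) + 1*(exp(-4*I*pi/7))*conj(1) + 1*(exp(-2*I*pi/7))*conj(1)]
      = (1/7)[(1) + (exp(2*I*pi/7)) + (exp(4*I*pi/7)) + (exp(6*I*pi/7)) + (exp(-6*I*pi/7)) + (exp(-4*I*pi/7)) + (exp(-2*I*pi/7))] = 0/7 = 0
  <chi_5*chi_3, chi_1> = (1/7)[1*(1)*conj(1) + 1*(exp(2*I*pi/7))*conj(exp(2*I*pi/7)) + 1*(exp(4*I*pi/7))*conj(exp(4*I*pi/7)) + 1*(exp(6*I*pi/7))*conj(exp(6*I*pi/7)) + 1*(exp(-6*I*pi/7))*conj(exp(-6*I*pi/7)) + 1*(exp(-4*I*pi/7))*conj(exp(-4*I*pi/7)) + 1*(exp(-2*I*pi/7))*conj(exp(-2*I*pi/7))]
      = (1/7)[(1) + (1) + (1) + (1) + (1) + (1) + (1)] = 7/7 = 1
  <chi_5*chi_3, chi_2> = (1/7)[1*(1)*conj(1) + 1*(exp(2*I*pi/7))*conj(exp(4*I*pi/7)) + 1*(exp(4*I*pi/7))*conj(exp(-6*I*pi/7)) + 1*(exp(6*I*pi/7))*conj(exp(-2*I*pi/7)) + 1*(exp(-6*I*pi/7))*conj(exp(2*I*pi/7)) + 1*(exp(-4*I*pi/7))*conj(exp(6*I*pi/7)) + 1*(exp(-2*I*pi/7))*conj(exp(-4*I*pi/7))]
      = (1/7)[(1) + (exp(-2*I*pi/7)) + (exp(-4*I*pi/7)) + (exp(-6*I*pi/7)) + (exp(6*I*pi/7)) + (exp(4*I*pi/7)) + (exp(2*I*pi/7))] = 0/7 = 0
  <chi_5*chi_3, chi_3> = (1/7)[1*(1)*conj(1) + 1*(exp(2*I*pi/7))*conj(exp(6*I*pi/7)) + 1*(exp(4*I*pi/7))*conj(exp(-2*I*pi/7)) + 1*(exp(6*I*pi/7))*conj(exp(4*I*pi/7)) + 1*(exp(-6*I*pi/7))*conj(exp(-4*I*pi/7)) + 1*(exp(-4*I*pi/7))*conj(exp(2*I*pi/7)) + 1*(exp(-2*I*pi/7))*conj(exp(-6*I*pi/7))]
      = (1/7)[(1) + (exp(-4*I*pi/7)) + (exp(6*I*pi/7)) + (exp(2*I*pi/7)) + (exp(-2*I*pi/7)) + (exp(-6*I*pi/7)) + (exp(4*I*pi/7))] = 0/7 = 0
  <chi_5*chi_3, chi_4> = (1/7)[1*(1)*conj(1) + 1*(exp(2*I*pi/7))*conj(exp(-6*I*pi/7)) + 1*(exp(4*I*pi/7))*conj(exp(2*I*pi/7)) + 1*(exp(6*I*pi/7))*conj(exp(-4*I*pi/7)) + 1*(exp(-6*I*pi/7))*conj(exp(4*I*pi/7)) + 1*(exp(-4*I*pi/7))*conj(exp(-2*I*pi/7)) + 1*(exp(-2*I*pi/7))*conj(exp(6*I*pi/7))]
      = (1/7)[(1) + (exp(-6*I*pi/7)) + (exp(2*I*pi/7)) + (exp(-4*I*pi/7)) + (exp(4*I*pi/7)) + (exp(-2*I*pi/7)) + (exp(6*I*pi/7))] = 0/7 = 0
  <chi_5*chi_3, chi_5> = (1/7)[1*(1)*conj(1) + 1*(exp(2*I*pi/7))*conj(exp(-4*I*pi/7)) + 1*(exp(4*I*pi/7))*conj(exp(6*I*pi/7)) + 1*(exp(6*I*pi/7))*conj(exp(2*I*pi/7)) + 1*(exp(-6*I*pi/7))*conj(exp(-2*I*pi/7)) + 1*(exp(-4*I*pi/7))*conj(exp(-6*I*pi/7)) + 1*(exp(-2*I*pi/7))*conj(exp(4*I*pi/7))]
      = (1/7)[(1) + (exp(6*I*pi/7)) + (exp(-2*I*pi/7)) + (exp(4*I*pi/7)) + (exp(-4*I*pi/7)) + (exp(2*I*pi/7)) + (exp(-6*I*pi/7))] = 0/7 = 0
  <chi_5*chi_3, chi_6> = (1/7)[1*(1)*conj(1) + 1*(exp(2*I*pi/7))*conj(exp(-2*I*pi/7)) + 1*(exp(4*I*pi/7))*conj(exp(-4*I*pi/7)) + 1*(exp(6*I*pi/7))*conj(exp(-6*I*pi/7)) + 1*(exp(-6*I*pi/7))*conj(exp(6*I*pi/7)) + 1*(exp(-4*I*pi/7))*conj(exp(4*I*pi/7)) + 1*(exp(-2*I*pi/7))*conj(exp(2*I*pi/7))]
      = (1/7)[(1) + (exp(4*I*pi/7)) + (exp(-6*I*pi/7)) + (exp(-2*I*pi/7)) + (exp(2*I*pi/7)) + (exp(6*I*pi/7)) + (exp(-4*I*pi/7))] = 0/7 = 0
(Exp terms are combined using exp(i*s)*conj(exp(i*t)) = exp(i*(s-t)), and sums of them are collapsed using the identity that for every m > 1 the m distinct m-th roots of unity sum to 0, e.g. 1 + exp(2*I*pi/3) + exp(-2*I*pi/3) = 0.)
Hence the multiplicities are chi_1: 1. Dimension check: dim(chi_5)*dim(chi_3) = 1*1 = 1 and sum (mult * dim) = 1*1 = 1.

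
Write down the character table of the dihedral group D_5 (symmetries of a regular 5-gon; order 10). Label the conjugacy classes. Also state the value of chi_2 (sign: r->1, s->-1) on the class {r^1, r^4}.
Conjugacy classes: {e} of size 1, {r^1, r^4} of size 2, {r^2, r^3} of size 2, {s, sr, ..., sr^4} of size 5.
Character table:
  irrep \ class              {e} (size 1)  {r^1, r^4} (size 2)  {r^2, r^3} (size 2)  {s, sr, ..., sr^4} (size 5)
  chi_1 (triv)               1             1                    1                    1                          
  chi_2 (sign: r->1, s->-1)  1             1                    1                    -1                         
  chi_3 (2d, j=1)            2             -1/2 + sqrt(5)/2     -sqrt(5)/2 - 1/2     0                          
  chi_4 (2d, j=2)            2             -sqrt(5)/2 - 1/2     -1/2 + sqrt(5)/2     0                          

Spot check: chi_2 (sign: r->1, s->-1) on {r^1, r^4} = 1.

Solution. D_5 has order 2*5 = 10 with 4 conjugacy classes, hence 4 irreducibles. Sum of squared dims 1 + 1 + 4 + 4 = 10 = |G|. Linear characters come from the abelianisation; the 2-dimensional irreps have character r^k -> 2*cos(2*pi*j*k/5), reflections -> 0.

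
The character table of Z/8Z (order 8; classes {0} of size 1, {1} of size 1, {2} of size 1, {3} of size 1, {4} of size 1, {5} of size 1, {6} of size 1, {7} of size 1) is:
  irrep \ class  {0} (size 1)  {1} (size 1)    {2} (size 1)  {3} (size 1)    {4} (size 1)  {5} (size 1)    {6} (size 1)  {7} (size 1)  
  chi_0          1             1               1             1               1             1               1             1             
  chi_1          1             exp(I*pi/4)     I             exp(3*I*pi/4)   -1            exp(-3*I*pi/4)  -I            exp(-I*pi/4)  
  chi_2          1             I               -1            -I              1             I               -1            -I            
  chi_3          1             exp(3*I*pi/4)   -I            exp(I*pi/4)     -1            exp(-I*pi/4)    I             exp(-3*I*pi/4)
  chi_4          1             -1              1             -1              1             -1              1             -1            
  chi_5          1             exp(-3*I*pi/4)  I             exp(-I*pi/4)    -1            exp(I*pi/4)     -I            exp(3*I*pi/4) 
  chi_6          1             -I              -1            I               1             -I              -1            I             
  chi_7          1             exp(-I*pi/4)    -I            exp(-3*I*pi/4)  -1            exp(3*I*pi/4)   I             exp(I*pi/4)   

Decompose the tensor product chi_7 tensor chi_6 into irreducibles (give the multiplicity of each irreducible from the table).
chi_7 tensor chi_6 = chi_5 (all other irreducibles have multiplicity 0).

Working: The character of a tensor product is the pointwise product (chi_7 * chi_6)(C) = chi_7(C) * chi_6(C):
  {0}: (1)*(1), {1}: (exp(-I*pi/4))*(-I), {2}: (-I)*(-1), {3}: (exp(-3*I*pi/4))*(I), {4}: (-1)*(1), {5}: (exp(3*I*pi/4))*(-I), {6}: (I)*(-1), {7}: (exp(I*pi/4))*(I)
so (chi_7 * chi_6) takes values
  {0} -> 1, {1} -> -exp(I*pi/4), {2} -> I, {3} -> exp(-I*pi/4), {4} -> -1, {5} -> -exp(-3*I*pi/4), {6} -> -I, {7} -> exp(3*I*pi/4).
Now take the inner product of this character with each irreducible chi from the table, <chi_7*chi_6, chi> = (1/8) sum_C |C| (chi_7*chi_6)(C) conj(chi(C)):
  <chi_7*chi_6, chi_0> = (1/8)[1*(1)*conj(1) + 1*(-exp(I*pi/4))*conj(1) + 1*(I)*conj(1) + 1*(exp(-I*pi/4))*conj(1) + 1*(-1)*conj(1) + 1*(-exp(-3*I*pi/4))*conj(1) + 1*(-I)*conj(1) + 1*(exp(3*I*pi/4))*conj(1)]
      = (1/8)[(1) + (-exp(I*pi/4)) + (I) + (exp(-I*pi/4)) + (-1) + (-exp(-3*I*pi/4)) + (-I) + (exp(3*I*pi/4))] = 0/8 = 0
  <chi_7*chi_6, chi_1> = (1/8)[1*(1)*conj(1) + 1*(-exp(I*pi/4))*conj(exp(I*pi/4)) + 1*(I)*conj(I) + 1*(exp(-I*pi/4))*conj(exp(3*I*pi/4)) + 1*(-1)*conj(-1) + 1*(-exp(-3*I*pi/4))*conj(exp(-3*I*pi/4)) + 1*(-I)*conj(-I) + 1*(exp(3*I*pi/4))*conj(exp(-I*pi/4))]
      = (1/8)[(1) + (-1) + (1) + (-1) + (1) + (-1) + (1) + (-1)] = 0/8 = 0
  <chi_7*chi_6, chi_2> = (1/8)[1*(1)*conj(1) + 1*(-exp(I*pi/4))*conj(I) + 1*(I)*conj(-1) + 1*(exp(-I*pi/4))*conj(-I) + 1*(-1)*conj(1) + 1*(-exp(-3*I*pi/4))*conj(I) + 1*(-I)*conj(-1) + 1*(exp(3*I*pi/4))*conj(-I)]
      = (1/8)[(1) + (exp(3*I*pi/4)) + (-I) + (exp(I*pi/4)) + (-1) + (exp(-I*pi/4)) + (I) + (exp(-3*I*pi/4))] = 0/8 = 0
  <chi_7*chi_6, chi_3> = (1/8)[1*(1)*conj(1) + 1*(-exp(I*pi/4))*conj(exp(3*I*pi/4)) + 1*(I)*conj(-I) + 1*(exp(-I*pi/4))*conj(exp(I*pi/4)) + 1*(-1)*conj(-1) + 1*(-exp(-3*I*pi/4))*conj(exp(-I*pi/4)) + 1*(-I)*conj(I) + 1*(exp(3*I*pi/4))*conj(exp(-3*I*pi/4))]
      = (1/8)[(1) + (I) + (-1) + (-I) + (1) + (I) + (-1) + (-I)] = 0/8 = 0
  <chi_7*chi_6, chi_4> = (1/8)[1*(1)*conj(1) + 1*(-exp(I*pi/4))*conj(-1) + 1*(I)*conj(1) + 1*(exp(-I*pi/4))*conj(-1) + 1*(-1)*conj(1) + 1*(-exp(-3*I*pi/4))*conj(-1) + 1*(-I)*conj(1) + 1*(exp(3*I*pi/4))*conj(-1)]
      = (1/8)[(1) + (exp(I*pi/4)) + (I) + (-exp(-I*pi/4)) + (-1) + (exp(-3*I*pi/4)) + (-I) + (-exp(3*I*pi/4))] = 0/8 = 0
  <chi_7*chi_6, chi_5> = (1/8)[1*(1)*conj(1) + 1*(-exp(I*pi/4))*conj(exp(-3*I*pi/4)) + 1*(I)*conj(I) + 1*(exp(-I*pi/4))*conj(exp(-I*pi/4)) + 1*(-1)*conj(-1) + 1*(-exp(-3*I*pi/4))*conj(exp(I*pi/4)) + 1*(-I)*conj(-I) + 1*(exp(3*I*pi/4))*conj(exp(3*I*pi/4))]
      = (1/8)[(1) + (1) + (1) + (1) + (1) + (1) + (1) + (1)] = 8/8 = 1
  <chi_7*chi_6, chi_6> = (1/8)[1*(1)*conj(1) + 1*(-exp(I*pi/4))*conj(-I) + 1*(I)*conj(-1) + 1*(exp(-I*pi/4))*conj(I) + 1*(-1)*conj(1) + 1*(-exp(-3*I*pi/4))*conj(-I) + 1*(-I)*conj(-1) + 1*(exp(3*I*pi/4))*conj(I)]
      = (1/8)[(1) + (-exp(3*I*pi/4)) + (-I) + (-exp(I*pi/4)) + (-1) + (-exp(-I*pi/4)) + (I) + (-exp(-3*I*pi/4))] = 0/8 = 0
  <chi_7*chi_6, chi_7> = (1/8)[1*(1)*conj(1) + 1*(-exp(I*pi/4))*conj(exp(-I*pi/4)) + 1*(I)*conj(-I) + 1*(exp(-I*pi/4))*conj(exp(-3*I*pi/4)) + 1*(-1)*conj(-1) + 1*(-exp(-3*I*pi/4))*conj(exp(3*I*pi/4)) + 1*(-I)*conj(I) + 1*(exp(3*I*pi/4))*conj(exp(I*pi/4))]
      = (1/8)[(1) + (-I) + (-1) + (I) + (1) + (-I) + (-1) + (I)] = 0/8 = 0
(Exp terms are combined using exp(i*s)*conj(exp(i*t)) = exp(i*(s-t)), and sums of them are collapsed using the identity that for every m > 1 the m distinct m-th roots of unity sum to 0, e.g. 1 + exp(2*I*pi/3) + exp(-2*I*pi/3) = 0.)
Hence the multiplicities are chi_5: 1. Dimension check: dim(chi_7)*dim(chi_6) = 1*1 = 1 and sum (mult * dim) = 1*1 = 1.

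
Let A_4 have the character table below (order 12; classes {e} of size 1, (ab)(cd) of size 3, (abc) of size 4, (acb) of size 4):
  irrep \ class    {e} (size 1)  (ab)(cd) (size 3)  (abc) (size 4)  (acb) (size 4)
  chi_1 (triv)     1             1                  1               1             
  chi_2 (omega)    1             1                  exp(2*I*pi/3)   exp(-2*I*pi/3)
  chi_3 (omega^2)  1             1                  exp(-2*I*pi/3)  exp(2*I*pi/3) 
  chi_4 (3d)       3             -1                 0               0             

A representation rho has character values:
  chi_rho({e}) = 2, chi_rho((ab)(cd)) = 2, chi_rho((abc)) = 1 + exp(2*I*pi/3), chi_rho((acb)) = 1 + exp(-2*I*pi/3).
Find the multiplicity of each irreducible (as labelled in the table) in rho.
Multiplicities: chi_1: 1, chi_2: 1, chi_3: 0, chi_4: 0.

Argument: Use <chi_rho, chi> = (1/|G|) sum_C |C| * chi_rho(C) * conj(chi(C)) with |G| = 12 for each irreducible chi in the table:
  <chi_rho, chi_1> = (1/12)[1*(2)*conj(1) + 3*(2)*conj(1) + 4*(1 + exp(2*I*pi/3))*conj(1) + 4*(1 + exp(-2*I*pi/3))*conj(1)]
      = (1/12)[(2) + (6) + (4 + 4*exp(2*I*pi/3)) + (4 + 4*exp(-2*I*pi/3))] = 12/12 = 1
  <chi_rho, chi_2> = (1/12)[1*(2)*conj(1) + 3*(2)*conj(1) + 4*(1 + exp(2*I*pi/3))*conj(exp(2*I*pi/3)) + 4*(1 + exp(-2*I*pi/3))*conj(exp(-2*I*pi/3))]
      = (1/12)[(2) + (6) + (4 + 4*exp(-2*I*pi/3)) + (4 + 4*exp(2*I*pi/3))] = 12/12 = 1
  <chi_rho, chi_3> = (1/12)[1*(2)*conj(1) + 3*(2)*conj(1) + 4*(1 + exp(2*I*pi/3))*conj(exp(-2*I*pi/3)) + 4*(1 + exp(-2*I*pi/3))*conj(exp(2*I*pi/3))]
      = (1/12)[(2) + (6) + (-4) + (-4)] = 0/12 = 0
  <chi_rho, chi_4> = (1/12)[1*(2)*conj(3) + 3*(2)*conj(-1) + 4*(1 + exp(2*I*pi/3))*conj(0) + 4*(1 + exp(-2*I*pi/3))*conj(0)]
      = (1/12)[(6) + (-6) + (0) + (0)] = 0/12 = 0
(Exp terms are combined using exp(i*s)*conj(exp(i*t)) = exp(i*(s-t)), and sums of them are collapsed using the identity that for every m > 1 the m distinct m-th roots of unity sum to 0, e.g. 1 + exp(2*I*pi/3) + exp(-2*I*pi/3) = 0.)
Dimension check: dim(rho) = sum (mult * dim) = 1*1 + 1*1 + 0*1 + 0*3 = 2 = chi_rho(e) = 2.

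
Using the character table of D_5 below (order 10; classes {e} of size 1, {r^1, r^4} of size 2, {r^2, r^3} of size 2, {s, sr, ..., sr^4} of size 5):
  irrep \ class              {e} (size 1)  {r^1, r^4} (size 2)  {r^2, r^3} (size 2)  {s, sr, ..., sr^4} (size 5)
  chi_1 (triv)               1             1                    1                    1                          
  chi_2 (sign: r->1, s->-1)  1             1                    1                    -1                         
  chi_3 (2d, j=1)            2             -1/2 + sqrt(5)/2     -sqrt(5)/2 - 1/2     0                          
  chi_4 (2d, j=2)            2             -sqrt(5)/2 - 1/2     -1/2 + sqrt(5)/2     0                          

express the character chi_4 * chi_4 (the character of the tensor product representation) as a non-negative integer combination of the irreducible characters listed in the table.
chi_4 tensor chi_4 = chi_1 + chi_2 + chi_3 (all other irreducibles have multiplicity 0).

Solution. The character of a tensor product is the pointwise product (chi_4 * chi_4)(C) = chi_4(C) * chi_4(C):
  {e}: (2)*(2), {r^1, r^4}: (-sqrt(5)/2 - 1/2)*(-sqrt(5)/2 - 1/2), {r^2, r^3}: (-1/2 + sqrt(5)/2)*(-1/2 + sqrt(5)/2), {s, sr, ..., sr^4}: (0)*(0)
so (chi_4 * chi_4) takes values
  {e} -> 4, {r^1, r^4} -> sqrt(5)/2 + 3/2, {r^2, r^3} -> 3/2 - sqrt(5)/2, {s, sr, ..., sr^4} -> 0.
Now take the inner product of this character with each irreducible chi from the table, <chi_4*chi_4, chi> = (1/10) sum_C |C| (chi_4*chi_4)(C) conj(chi(C)):
  <chi_4*chi_4, chi_1> = (1/10)[1*(4)*conj(1) + 2*(sqrt(5)/2 + 3/2)*conj(1) + 2*(3/2 - sqrt(5)/2)*conj(1) + 5*(0)*conj(1)]
      = (1/10)[(4) + (sqrt(5) + 3) + (3 - sqrt(5)) + (0)] = 10/10 = 1
  <chi_4*chi_4, chi_2> = (1/10)[1*(4)*conj(1) + 2*(sqrt(5)/2 + 3/2)*conj(1) + 2*(3/2 - sqrt(5)/2)*conj(1) + 5*(0)*conj(-1)]
      = (1/10)[(4) + (sqrt(5) + 3) + (3 - sqrt(5)) + (0)] = 10/10 = 1
  <chi_4*chi_4, chi_3> = (1/10)[1*(4)*conj(2) + 2*(sqrt(5)/2 + 3/2)*conj(-1/2 + sqrt(5)/2) + 2*(3/2 - sqrt(5)/2)*conj(-sqrt(5)/2 - 1/2) + 5*(0)*conj(0)]
      = (1/10)[(8) + (1 + sqrt(5)) + (1 - sqrt(5)) + (0)] = 10/10 = 1
  <chi_4*chi_4, chi_4> = (1/10)[1*(4)*conj(2) + 2*(sqrt(5)/2 + 3/2)*conj(-sqrt(5)/2 - 1/2) + 2*(3/2 - sqrt(5)/2)*conj(-1/2 + sqrt(5)/2) + 5*(0)*conj(0)]
      = (1/10)[(8) + (-2*sqrt(5) - 4) + (-4 + 2*sqrt(5)) + (0)] = 0/10 = 0
Hence the multiplicities are chi_1: 1, chi_2: 1, chi_3: 1. Dimension check: dim(chi_4)*dim(chi_4) = 2*2 = 4 and sum (mult * dim) = 1*1 + 1*1 + 1*2 = 4.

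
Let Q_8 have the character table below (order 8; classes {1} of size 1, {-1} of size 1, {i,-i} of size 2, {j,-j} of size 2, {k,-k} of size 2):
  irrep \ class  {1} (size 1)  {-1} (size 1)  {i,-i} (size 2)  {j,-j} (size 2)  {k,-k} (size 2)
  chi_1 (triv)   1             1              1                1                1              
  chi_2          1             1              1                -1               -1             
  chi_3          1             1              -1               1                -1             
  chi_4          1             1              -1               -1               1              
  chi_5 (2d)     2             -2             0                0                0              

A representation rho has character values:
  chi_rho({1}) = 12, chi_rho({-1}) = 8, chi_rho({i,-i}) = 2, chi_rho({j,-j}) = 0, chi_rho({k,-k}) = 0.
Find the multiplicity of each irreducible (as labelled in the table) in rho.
Multiplicities: chi_1: 3, chi_2: 3, chi_3: 2, chi_4: 2, chi_5: 1.

Proof sketch: Use <chi_rho, chi> = (1/|G|) sum_C |C| * chi_rho(C) * conj(chi(C)) with |G| = 8 for each irreducible chi in the table:
  <chi_rho, chi_1> = (1/8)[1*(12)*conj(1) + 1*(8)*conj(1) + 2*(2)*conj(1) + 2*(0)*conj(1) + 2*(0)*conj(1)]
      = (1/8)[(12) + (8) + (4) + (0) + (0)] = 24/8 = 3
  <chi_rho, chi_2> = (1/8)[1*(12)*conj(1) + 1*(8)*conj(1) + 2*(2)*conj(1) + 2*(0)*conj(-1) + 2*(0)*conj(-1)]
      = (1/8)[(12) + (8) + (4) + (0) + (0)] = 24/8 = 3
  <chi_rho, chi_3> = (1/8)[1*(12)*conj(1) + 1*(8)*conj(1) + 2*(2)*conj(-1) + 2*(0)*conj(1) + 2*(0)*conj(-1)]
      = (1/8)[(12) + (8) + (-4) + (0) + (0)] = 16/8 = 2
  <chi_rho, chi_4> = (1/8)[1*(12)*conj(1) + 1*(8)*conj(1) + 2*(2)*conj(-1) + 2*(0)*conj(-1) + 2*(0)*conj(1)]
      = (1/8)[(12) + (8) + (-4) + (0) + (0)] = 16/8 = 2
  <chi_rho, chi_5> = (1/8)[1*(12)*conj(2) + 1*(8)*conj(-2) + 2*(2)*conj(0) + 2*(0)*conj(0) + 2*(0)*conj(0)]
      = (1/8)[(24) + (-16) + (0) + (0) + (0)] = 8/8 = 1
Dimension check: dim(rho) = sum (mult * dim) = 3*1 + 3*1 + 2*1 + 2*1 + 1*2 = 12 = chi_rho(e) = 12.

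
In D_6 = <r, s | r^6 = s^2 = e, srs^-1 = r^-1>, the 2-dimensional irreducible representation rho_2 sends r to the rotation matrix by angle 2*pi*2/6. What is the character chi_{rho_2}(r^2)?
chi_{rho_2}(r^2) = 2*cos(2*pi*2*2/6) = -1

rho_2(r^2) is rotation by angle 2*pi*2*2/6, whose trace is 2*cos(2*pi*2*2/6) = -1.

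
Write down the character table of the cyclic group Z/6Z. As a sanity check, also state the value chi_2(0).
Character table of Z/6Z (irreps indexed chi_0,...,chi_5 with chi_k(m) = zeta_6^(k*m), zeta_6 = exp(2*pi*i/6)):
  irrep \ class  {0} (size 1)  {1} (size 1)    {2} (size 1)    {3} (size 1)  {4} (size 1)    {5} (size 1)  
  chi_0          1             1               1               1             1               1             
  chi_1          1             exp(I*pi/3)     exp(2*I*pi/3)   -1            exp(-2*I*pi/3)  exp(-I*pi/3)  
  chi_2          1             exp(2*I*pi/3)   exp(-2*I*pi/3)  1             exp(2*I*pi/3)   exp(-2*I*pi/3)
  chi_3          1             -1              1               -1            1               -1            
  chi_4          1             exp(-2*I*pi/3)  exp(2*I*pi/3)   1             exp(-2*I*pi/3)  exp(2*I*pi/3) 
  chi_5          1             exp(-I*pi/3)    exp(-2*I*pi/3)  -1            exp(2*I*pi/3)   exp(I*pi/3)   

Spot check: chi_2(0) = zeta_6^(2*0) = zeta_6^0 = 1.

Proof sketch: Z/6Z is abelian, so all 6 irreducible complex representations are 1-dimensional. They are given by chi_k(m) = zeta_6^(k*m) for k = 0,...,5. Row orthogonality: sum_m chi_k(m) conj(chi_l(m)) = 6 * [k = l].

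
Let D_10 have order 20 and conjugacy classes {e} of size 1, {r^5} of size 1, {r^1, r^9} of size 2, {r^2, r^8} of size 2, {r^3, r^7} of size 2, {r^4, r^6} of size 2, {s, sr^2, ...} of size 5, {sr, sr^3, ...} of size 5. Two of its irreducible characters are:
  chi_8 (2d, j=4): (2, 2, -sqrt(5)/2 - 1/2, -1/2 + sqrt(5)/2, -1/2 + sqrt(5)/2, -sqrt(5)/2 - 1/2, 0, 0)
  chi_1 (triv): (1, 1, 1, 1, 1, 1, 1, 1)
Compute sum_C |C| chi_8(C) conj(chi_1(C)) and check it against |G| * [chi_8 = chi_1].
Sum = 0; so <chi_8, chi_1> = 0 (distinct irreducibles are orthogonal).

Compute term by term over conjugacy classes (|C| * chi_8(C) * conj(chi_1(C))):
  1*(2)*conj(1) + 1*(2)*conj(1) + 2*(-sqrt(5)/2 - 1/2)*conj(1) + 2*(-1/2 + sqrt(5)/2)*conj(1) + 2*(-1/2 + sqrt(5)/2)*conj(1) + 2*(-sqrt(5)/2 - 1/2)*conj(1) + 5*(0)*conj(1) + 5*(0)*conj(1)
  = (2) + (2) + (-sqrt(5) - 1) + (-1 + sqrt(5)) + (-1 + sqrt(5)) + (-sqrt(5) - 1) + (0) + (0)
  = 0.
Dividing by |G| = 20 gives 0/20 = 0, matching the row-orthogonality relation <chi_8, chi_1> = [chi_8 = chi_1].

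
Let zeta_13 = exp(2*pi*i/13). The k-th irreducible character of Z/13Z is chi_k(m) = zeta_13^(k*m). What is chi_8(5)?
chi_8(5) = zeta_13^40 = exp(2*I*pi/13)

Justification: chi_8(5) = zeta_13^(8*5) = zeta_13^40. Since zeta_13^13 = 1, this equals zeta_13^1 = exp(2*pi*i*1/13) = exp(2*I*pi/13).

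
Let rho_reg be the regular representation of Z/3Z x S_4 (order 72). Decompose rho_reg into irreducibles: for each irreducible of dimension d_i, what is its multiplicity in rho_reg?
Each irreducible V_i of dimension d_i appears with multiplicity d_i, i.e. rho_reg = (direct sum over all irreducibles V_i) d_i V_i. The irreducible dimensions for Z/3Z x S_4 are 1, 1, 1, 1, 1, 1, 2, 2, 2, 3, 3, 3, 3, 3, 3: 6 irreducibles of dimension 1, each with multiplicity 1; 3 irreducibles of dimension 2, each with multiplicity 2; 6 irreducibles of dimension 3, each with multiplicity 3. Total dimension 6*1*1 + 3*2*2 + 6*3*3 = 72 = |G|.

Derivation: General theorem: in the regular representation of a finite group G, each irreducible appears with multiplicity equal to its dimension. Check: dim(rho_reg) = sum d_i^2 = 1 + 1 + 1 + 1 + 1 + 1 + 4 + 4 + 4 + 9 + 9 + 9 + 9 + 9 + 9 = 72 = |G|.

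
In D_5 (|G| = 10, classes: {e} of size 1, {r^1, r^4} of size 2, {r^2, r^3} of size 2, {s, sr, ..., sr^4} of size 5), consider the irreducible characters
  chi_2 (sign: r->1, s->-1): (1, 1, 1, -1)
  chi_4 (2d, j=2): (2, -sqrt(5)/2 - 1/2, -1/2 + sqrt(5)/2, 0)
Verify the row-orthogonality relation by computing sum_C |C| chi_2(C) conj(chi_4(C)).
Sum = 0; so <chi_2, chi_4> = 0 (distinct irreducibles are orthogonal).

Proof sketch: Compute term by term over conjugacy classes (|C| * chi_2(C) * conj(chi_4(C))):
  1*(1)*conj(2) + 2*(1)*conj(-sqrt(5)/2 - 1/2) + 2*(1)*conj(-1/2 + sqrt(5)/2) + 5*(-1)*conj(0)
  = (2) + (-sqrt(5) - 1) + (-1 + sqrt(5)) + (0)
  = 0.
Dividing by |G| = 10 gives 0/10 = 0, matching the row-orthogonality relation <chi_2, chi_4> = [chi_2 = chi_4].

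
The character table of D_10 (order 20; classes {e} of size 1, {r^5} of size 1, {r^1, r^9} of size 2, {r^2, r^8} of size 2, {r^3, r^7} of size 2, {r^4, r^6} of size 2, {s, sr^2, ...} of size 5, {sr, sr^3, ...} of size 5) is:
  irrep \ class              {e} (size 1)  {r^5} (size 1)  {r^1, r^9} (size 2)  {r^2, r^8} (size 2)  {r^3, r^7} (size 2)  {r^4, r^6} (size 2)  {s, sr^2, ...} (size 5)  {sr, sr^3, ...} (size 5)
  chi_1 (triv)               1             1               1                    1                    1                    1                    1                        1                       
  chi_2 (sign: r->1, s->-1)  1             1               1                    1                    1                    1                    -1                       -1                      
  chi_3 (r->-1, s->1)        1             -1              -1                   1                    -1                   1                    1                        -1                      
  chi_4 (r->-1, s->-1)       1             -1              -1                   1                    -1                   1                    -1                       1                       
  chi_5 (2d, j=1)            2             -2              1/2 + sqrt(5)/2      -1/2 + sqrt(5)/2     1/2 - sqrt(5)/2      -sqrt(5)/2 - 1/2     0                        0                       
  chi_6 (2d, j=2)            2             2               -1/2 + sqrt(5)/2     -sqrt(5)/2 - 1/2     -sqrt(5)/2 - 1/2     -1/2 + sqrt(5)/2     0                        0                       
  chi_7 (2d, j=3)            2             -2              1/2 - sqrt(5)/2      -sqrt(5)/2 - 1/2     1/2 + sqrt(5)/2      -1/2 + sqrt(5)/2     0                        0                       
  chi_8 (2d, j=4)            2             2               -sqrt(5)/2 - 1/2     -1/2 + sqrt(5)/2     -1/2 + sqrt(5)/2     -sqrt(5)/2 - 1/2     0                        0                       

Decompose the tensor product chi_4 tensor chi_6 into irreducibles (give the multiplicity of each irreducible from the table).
chi_4 tensor chi_6 = chi_7 (all other irreducibles have multiplicity 0).

Justification: The character of a tensor product is the pointwise product (chi_4 * chi_6)(C) = chi_4(C) * chi_6(C):
  {e}: (1)*(2), {r^5}: (-1)*(2), {r^1, r^9}: (-1)*(-1/2 + sqrt(5)/2), {r^2, r^8}: (1)*(-sqrt(5)/2 - 1/2), {r^3, r^7}: (-1)*(-sqrt(5)/2 - 1/2), {r^4, r^6}: (1)*(-1/2 + sqrt(5)/2), {s, sr^2, ...}: (-1)*(0), {sr, sr^3, ...}: (1)*(0)
so (chi_4 * chi_6) takes values
  {e} -> 2, {r^5} -> -2, {r^1, r^9} -> 1/2 - sqrt(5)/2, {r^2, r^8} -> -sqrt(5)/2 - 1/2, {r^3, r^7} -> 1/2 + sqrt(5)/2, {r^4, r^6} -> -1/2 + sqrt(5)/2, {s, sr^2, ...} -> 0, {sr, sr^3, ...} -> 0.
Now take the inner product of this character with each irreducible chi from the table, <chi_4*chi_6, chi> = (1/20) sum_C |C| (chi_4*chi_6)(C) conj(chi(C)):
  <chi_4*chi_6, chi_1> = (1/20)[1*(2)*conj(1) + 1*(-2)*conj(1) + 2*(1/2 - sqrt(5)/2)*conj(1) + 2*(-sqrt(5)/2 - 1/2)*conj(1) + 2*(1/2 + sqrt(5)/2)*conj(1) + 2*(-1/2 + sqrt(5)/2)*conj(1) + 5*(0)*conj(1) + 5*(0)*conj(1)]
      = (1/20)[(2) + (-2) + (1 - sqrt(5)) + (-sqrt(5) - 1) + (1 + sqrt(5)) + (-1 + sqrt(5)) + (0) + (0)] = 0/20 = 0
  <chi_4*chi_6, chi_2> = (1/20)[1*(2)*conj(1) + 1*(-2)*conj(1) + 2*(1/2 - sqrt(5)/2)*conj(1) + 2*(-sqrt(5)/2 - 1/2)*conj(1) + 2*(1/2 + sqrt(5)/2)*conj(1) + 2*(-1/2 + sqrt(5)/2)*conj(1) + 5*(0)*conj(-1) + 5*(0)*conj(-1)]
      = (1/20)[(2) + (-2) + (1 - sqrt(5)) + (-sqrt(5) - 1) + (1 + sqrt(5)) + (-1 + sqrt(5)) + (0) + (0)] = 0/20 = 0
  <chi_4*chi_6, chi_3> = (1/20)[1*(2)*conj(1) + 1*(-2)*conj(-1) + 2*(1/2 - sqrt(5)/2)*conj(-1) + 2*(-sqrt(5)/2 - 1/2)*conj(1) + 2*(1/2 + sqrt(5)/2)*conj(-1) + 2*(-1/2 + sqrt(5)/2)*conj(1) + 5*(0)*conj(1) + 5*(0)*conj(-1)]
      = (1/20)[(2) + (2) + (-1 + sqrt(5)) + (-sqrt(5) - 1) + (-sqrt(5) - 1) + (-1 + sqrt(5)) + (0) + (0)] = 0/20 = 0
  <chi_4*chi_6, chi_4> = (1/20)[1*(2)*conj(1) + 1*(-2)*conj(-1) + 2*(1/2 - sqrt(5)/2)*conj(-1) + 2*(-sqrt(5)/2 - 1/2)*conj(1) + 2*(1/2 + sqrt(5)/2)*conj(-1) + 2*(-1/2 + sqrt(5)/2)*conj(1) + 5*(0)*conj(-1) + 5*(0)*conj(1)]
      = (1/20)[(2) + (2) + (-1 + sqrt(5)) + (-sqrt(5) - 1) + (-sqrt(5) - 1) + (-1 + sqrt(5)) + (0) + (0)] = 0/20 = 0
  <chi_4*chi_6, chi_5> = (1/20)[1*(2)*conj(2) + 1*(-2)*conj(-2) + 2*(1/2 - sqrt(5)/2)*conj(1/2 + sqrt(5)/2) + 2*(-sqrt(5)/2 - 1/2)*conj(-1/2 + sqrt(5)/2) + 2*(1/2 + sqrt(5)/2)*conj(1/2 - sqrt(5)/2) + 2*(-1/2 + sqrt(5)/2)*conj(-sqrt(5)/2 - 1/2) + 5*(0)*conj(0) + 5*(0)*conj(0)]
      = (1/20)[(4) + (4) + (-2) + (-2) + (-2) + (-2) + (0) + (0)] = 0/20 = 0
  <chi_4*chi_6, chi_6> = (1/20)[1*(2)*conj(2) + 1*(-2)*conj(2) + 2*(1/2 - sqrt(5)/2)*conj(-1/2 + sqrt(5)/2) + 2*(-sqrt(5)/2 - 1/2)*conj(-sqrt(5)/2 - 1/2) + 2*(1/2 + sqrt(5)/2)*conj(-sqrt(5)/2 - 1/2) + 2*(-1/2 + sqrt(5)/2)*conj(-1/2 + sqrt(5)/2) + 5*(0)*conj(0) + 5*(0)*conj(0)]
      = (1/20)[(4) + (-4) + (-3 + sqrt(5)) + (sqrt(5) + 3) + (-3 - sqrt(5)) + (3 - sqrt(5)) + (0) + (0)] = 0/20 = 0
  <chi_4*chi_6, chi_7> = (1/20)[1*(2)*conj(2) + 1*(-2)*conj(-2) + 2*(1/2 - sqrt(5)/2)*conj(1/2 - sqrt(5)/2) + 2*(-sqrt(5)/2 - 1/2)*conj(-sqrt(5)/2 - 1/2) + 2*(1/2 + sqrt(5)/2)*conj(1/2 + sqrt(5)/2) + 2*(-1/2 + sqrt(5)/2)*conj(-1/2 + sqrt(5)/2) + 5*(0)*conj(0) + 5*(0)*conj(0)]
      = (1/20)[(4) + (4) + (3 - sqrt(5)) + (sqrt(5) + 3) + (sqrt(5) + 3) + (3 - sqrt(5)) + (0) + (0)] = 20/20 = 1
  <chi_4*chi_6, chi_8> = (1/20)[1*(2)*conj(2) + 1*(-2)*conj(2) + 2*(1/2 - sqrt(5)/2)*conj(-sqrt(5)/2 - 1/2) + 2*(-sqrt(5)/2 - 1/2)*conj(-1/2 + sqrt(5)/2) + 2*(1/2 + sqrt(5)/2)*conj(-1/2 + sqrt(5)/2) + 2*(-1/2 + sqrt(5)/2)*conj(-sqrt(5)/2 - 1/2) + 5*(0)*conj(0) + 5*(0)*conj(0)]
      = (1/20)[(4) + (-4) + (2) + (-2) + (2) + (-2) + (0) + (0)] = 0/20 = 0
Hence the multiplicities are chi_7: 1. Dimension check: dim(chi_4)*dim(chi_6) = 1*2 = 2 and sum (mult * dim) = 1*2 = 2.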